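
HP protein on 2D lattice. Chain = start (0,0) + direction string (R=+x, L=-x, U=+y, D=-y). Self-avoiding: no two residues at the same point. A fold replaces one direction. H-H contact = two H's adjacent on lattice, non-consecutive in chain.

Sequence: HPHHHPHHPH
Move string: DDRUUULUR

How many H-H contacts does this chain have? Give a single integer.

Positions: [(0, 0), (0, -1), (0, -2), (1, -2), (1, -1), (1, 0), (1, 1), (0, 1), (0, 2), (1, 2)]
H-H contact: residue 0 @(0,0) - residue 7 @(0, 1)
H-H contact: residue 6 @(1,1) - residue 9 @(1, 2)

Answer: 2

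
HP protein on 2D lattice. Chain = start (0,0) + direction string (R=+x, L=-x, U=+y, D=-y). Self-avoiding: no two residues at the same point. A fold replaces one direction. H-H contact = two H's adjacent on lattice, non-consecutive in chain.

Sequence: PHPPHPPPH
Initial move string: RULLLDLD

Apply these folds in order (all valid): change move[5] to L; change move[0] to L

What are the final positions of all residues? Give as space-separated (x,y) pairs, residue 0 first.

Initial moves: RULLLDLD
Fold: move[5]->L => RULLLLLD (positions: [(0, 0), (1, 0), (1, 1), (0, 1), (-1, 1), (-2, 1), (-3, 1), (-4, 1), (-4, 0)])
Fold: move[0]->L => LULLLLLD (positions: [(0, 0), (-1, 0), (-1, 1), (-2, 1), (-3, 1), (-4, 1), (-5, 1), (-6, 1), (-6, 0)])

Answer: (0,0) (-1,0) (-1,1) (-2,1) (-3,1) (-4,1) (-5,1) (-6,1) (-6,0)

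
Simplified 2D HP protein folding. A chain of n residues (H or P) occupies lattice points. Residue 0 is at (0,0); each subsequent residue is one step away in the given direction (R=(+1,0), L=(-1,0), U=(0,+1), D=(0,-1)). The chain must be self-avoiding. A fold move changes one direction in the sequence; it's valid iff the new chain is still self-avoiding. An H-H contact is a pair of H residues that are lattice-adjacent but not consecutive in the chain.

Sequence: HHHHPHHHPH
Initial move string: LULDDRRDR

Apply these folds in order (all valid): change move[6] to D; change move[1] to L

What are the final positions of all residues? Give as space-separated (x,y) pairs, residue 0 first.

Initial moves: LULDDRRDR
Fold: move[6]->D => LULDDRDDR (positions: [(0, 0), (-1, 0), (-1, 1), (-2, 1), (-2, 0), (-2, -1), (-1, -1), (-1, -2), (-1, -3), (0, -3)])
Fold: move[1]->L => LLLDDRDDR (positions: [(0, 0), (-1, 0), (-2, 0), (-3, 0), (-3, -1), (-3, -2), (-2, -2), (-2, -3), (-2, -4), (-1, -4)])

Answer: (0,0) (-1,0) (-2,0) (-3,0) (-3,-1) (-3,-2) (-2,-2) (-2,-3) (-2,-4) (-1,-4)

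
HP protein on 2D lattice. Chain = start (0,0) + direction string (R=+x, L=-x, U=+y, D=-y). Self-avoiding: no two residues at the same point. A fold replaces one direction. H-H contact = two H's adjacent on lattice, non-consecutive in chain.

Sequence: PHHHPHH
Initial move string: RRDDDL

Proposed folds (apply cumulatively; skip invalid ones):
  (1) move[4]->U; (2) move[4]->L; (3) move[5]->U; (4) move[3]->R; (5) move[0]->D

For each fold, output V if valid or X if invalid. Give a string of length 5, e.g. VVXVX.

Initial: RRDDDL -> [(0, 0), (1, 0), (2, 0), (2, -1), (2, -2), (2, -3), (1, -3)]
Fold 1: move[4]->U => RRDDUL INVALID (collision), skipped
Fold 2: move[4]->L => RRDDLL VALID
Fold 3: move[5]->U => RRDDLU VALID
Fold 4: move[3]->R => RRDRLU INVALID (collision), skipped
Fold 5: move[0]->D => DRDDLU VALID

Answer: XVVXV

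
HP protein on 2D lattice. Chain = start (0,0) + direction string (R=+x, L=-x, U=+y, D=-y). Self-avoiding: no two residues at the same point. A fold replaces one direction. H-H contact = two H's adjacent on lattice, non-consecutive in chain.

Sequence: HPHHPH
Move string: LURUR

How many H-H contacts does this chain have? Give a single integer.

Positions: [(0, 0), (-1, 0), (-1, 1), (0, 1), (0, 2), (1, 2)]
H-H contact: residue 0 @(0,0) - residue 3 @(0, 1)

Answer: 1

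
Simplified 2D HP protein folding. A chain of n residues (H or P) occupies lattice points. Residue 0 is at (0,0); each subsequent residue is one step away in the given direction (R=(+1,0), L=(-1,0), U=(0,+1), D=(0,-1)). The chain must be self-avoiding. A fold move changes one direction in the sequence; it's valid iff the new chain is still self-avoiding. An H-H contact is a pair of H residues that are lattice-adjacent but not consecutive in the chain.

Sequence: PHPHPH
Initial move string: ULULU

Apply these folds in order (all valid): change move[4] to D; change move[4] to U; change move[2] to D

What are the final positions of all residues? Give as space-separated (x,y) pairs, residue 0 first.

Answer: (0,0) (0,1) (-1,1) (-1,0) (-2,0) (-2,1)

Derivation:
Initial moves: ULULU
Fold: move[4]->D => ULULD (positions: [(0, 0), (0, 1), (-1, 1), (-1, 2), (-2, 2), (-2, 1)])
Fold: move[4]->U => ULULU (positions: [(0, 0), (0, 1), (-1, 1), (-1, 2), (-2, 2), (-2, 3)])
Fold: move[2]->D => ULDLU (positions: [(0, 0), (0, 1), (-1, 1), (-1, 0), (-2, 0), (-2, 1)])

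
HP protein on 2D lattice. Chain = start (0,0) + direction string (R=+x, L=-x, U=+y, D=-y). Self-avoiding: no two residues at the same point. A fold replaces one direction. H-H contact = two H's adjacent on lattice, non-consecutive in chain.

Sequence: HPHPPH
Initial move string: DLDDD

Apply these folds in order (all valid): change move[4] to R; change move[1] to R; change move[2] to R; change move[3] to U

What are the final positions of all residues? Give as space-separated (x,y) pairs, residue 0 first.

Answer: (0,0) (0,-1) (1,-1) (2,-1) (2,0) (3,0)

Derivation:
Initial moves: DLDDD
Fold: move[4]->R => DLDDR (positions: [(0, 0), (0, -1), (-1, -1), (-1, -2), (-1, -3), (0, -3)])
Fold: move[1]->R => DRDDR (positions: [(0, 0), (0, -1), (1, -1), (1, -2), (1, -3), (2, -3)])
Fold: move[2]->R => DRRDR (positions: [(0, 0), (0, -1), (1, -1), (2, -1), (2, -2), (3, -2)])
Fold: move[3]->U => DRRUR (positions: [(0, 0), (0, -1), (1, -1), (2, -1), (2, 0), (3, 0)])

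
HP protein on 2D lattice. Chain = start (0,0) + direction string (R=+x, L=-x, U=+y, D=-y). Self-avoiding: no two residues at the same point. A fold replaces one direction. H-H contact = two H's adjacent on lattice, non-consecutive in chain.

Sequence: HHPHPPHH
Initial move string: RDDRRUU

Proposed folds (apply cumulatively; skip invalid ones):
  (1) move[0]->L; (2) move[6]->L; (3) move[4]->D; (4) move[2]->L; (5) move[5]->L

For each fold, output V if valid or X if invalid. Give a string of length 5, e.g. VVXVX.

Answer: VVXXX

Derivation:
Initial: RDDRRUU -> [(0, 0), (1, 0), (1, -1), (1, -2), (2, -2), (3, -2), (3, -1), (3, 0)]
Fold 1: move[0]->L => LDDRRUU VALID
Fold 2: move[6]->L => LDDRRUL VALID
Fold 3: move[4]->D => LDDRDUL INVALID (collision), skipped
Fold 4: move[2]->L => LDLRRUL INVALID (collision), skipped
Fold 5: move[5]->L => LDDRRLL INVALID (collision), skipped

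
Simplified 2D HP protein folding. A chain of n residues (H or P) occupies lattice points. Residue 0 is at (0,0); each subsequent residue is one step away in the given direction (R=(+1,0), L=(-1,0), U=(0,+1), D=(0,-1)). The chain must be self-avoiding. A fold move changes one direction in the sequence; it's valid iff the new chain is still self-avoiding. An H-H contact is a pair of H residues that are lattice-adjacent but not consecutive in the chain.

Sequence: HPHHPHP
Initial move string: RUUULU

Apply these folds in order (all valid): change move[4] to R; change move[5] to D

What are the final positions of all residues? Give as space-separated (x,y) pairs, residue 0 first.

Answer: (0,0) (1,0) (1,1) (1,2) (1,3) (2,3) (2,2)

Derivation:
Initial moves: RUUULU
Fold: move[4]->R => RUUURU (positions: [(0, 0), (1, 0), (1, 1), (1, 2), (1, 3), (2, 3), (2, 4)])
Fold: move[5]->D => RUUURD (positions: [(0, 0), (1, 0), (1, 1), (1, 2), (1, 3), (2, 3), (2, 2)])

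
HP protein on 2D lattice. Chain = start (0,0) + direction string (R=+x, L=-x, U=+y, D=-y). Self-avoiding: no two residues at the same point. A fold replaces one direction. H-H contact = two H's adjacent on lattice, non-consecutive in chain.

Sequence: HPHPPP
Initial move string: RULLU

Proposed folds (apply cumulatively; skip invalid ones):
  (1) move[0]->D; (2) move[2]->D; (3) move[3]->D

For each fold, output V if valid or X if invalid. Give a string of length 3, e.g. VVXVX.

Initial: RULLU -> [(0, 0), (1, 0), (1, 1), (0, 1), (-1, 1), (-1, 2)]
Fold 1: move[0]->D => DULLU INVALID (collision), skipped
Fold 2: move[2]->D => RUDLU INVALID (collision), skipped
Fold 3: move[3]->D => RULDU INVALID (collision), skipped

Answer: XXX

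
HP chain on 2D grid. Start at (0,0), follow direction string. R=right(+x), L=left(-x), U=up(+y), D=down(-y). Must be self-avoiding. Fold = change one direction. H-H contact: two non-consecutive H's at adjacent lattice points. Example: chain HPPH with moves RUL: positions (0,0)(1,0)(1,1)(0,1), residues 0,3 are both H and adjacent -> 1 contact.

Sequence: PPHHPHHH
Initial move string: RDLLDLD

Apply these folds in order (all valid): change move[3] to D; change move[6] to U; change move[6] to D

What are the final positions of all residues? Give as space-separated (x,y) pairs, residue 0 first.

Answer: (0,0) (1,0) (1,-1) (0,-1) (0,-2) (0,-3) (-1,-3) (-1,-4)

Derivation:
Initial moves: RDLLDLD
Fold: move[3]->D => RDLDDLD (positions: [(0, 0), (1, 0), (1, -1), (0, -1), (0, -2), (0, -3), (-1, -3), (-1, -4)])
Fold: move[6]->U => RDLDDLU (positions: [(0, 0), (1, 0), (1, -1), (0, -1), (0, -2), (0, -3), (-1, -3), (-1, -2)])
Fold: move[6]->D => RDLDDLD (positions: [(0, 0), (1, 0), (1, -1), (0, -1), (0, -2), (0, -3), (-1, -3), (-1, -4)])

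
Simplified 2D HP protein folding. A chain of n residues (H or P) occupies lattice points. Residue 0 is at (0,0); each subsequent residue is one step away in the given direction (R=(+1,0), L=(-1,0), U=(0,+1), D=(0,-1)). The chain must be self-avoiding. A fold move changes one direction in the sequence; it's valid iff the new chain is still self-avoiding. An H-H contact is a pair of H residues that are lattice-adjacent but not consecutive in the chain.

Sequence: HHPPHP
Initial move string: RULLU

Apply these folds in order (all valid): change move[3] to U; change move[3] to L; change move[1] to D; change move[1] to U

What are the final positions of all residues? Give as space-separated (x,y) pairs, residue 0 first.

Answer: (0,0) (1,0) (1,1) (0,1) (-1,1) (-1,2)

Derivation:
Initial moves: RULLU
Fold: move[3]->U => RULUU (positions: [(0, 0), (1, 0), (1, 1), (0, 1), (0, 2), (0, 3)])
Fold: move[3]->L => RULLU (positions: [(0, 0), (1, 0), (1, 1), (0, 1), (-1, 1), (-1, 2)])
Fold: move[1]->D => RDLLU (positions: [(0, 0), (1, 0), (1, -1), (0, -1), (-1, -1), (-1, 0)])
Fold: move[1]->U => RULLU (positions: [(0, 0), (1, 0), (1, 1), (0, 1), (-1, 1), (-1, 2)])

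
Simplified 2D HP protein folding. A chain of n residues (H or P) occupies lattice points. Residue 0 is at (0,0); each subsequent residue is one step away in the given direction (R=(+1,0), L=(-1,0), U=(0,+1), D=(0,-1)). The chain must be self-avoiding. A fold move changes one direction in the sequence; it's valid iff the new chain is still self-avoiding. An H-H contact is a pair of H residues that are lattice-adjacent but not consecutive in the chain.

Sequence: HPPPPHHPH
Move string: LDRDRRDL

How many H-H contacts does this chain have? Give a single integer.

Answer: 1

Derivation:
Positions: [(0, 0), (-1, 0), (-1, -1), (0, -1), (0, -2), (1, -2), (2, -2), (2, -3), (1, -3)]
H-H contact: residue 5 @(1,-2) - residue 8 @(1, -3)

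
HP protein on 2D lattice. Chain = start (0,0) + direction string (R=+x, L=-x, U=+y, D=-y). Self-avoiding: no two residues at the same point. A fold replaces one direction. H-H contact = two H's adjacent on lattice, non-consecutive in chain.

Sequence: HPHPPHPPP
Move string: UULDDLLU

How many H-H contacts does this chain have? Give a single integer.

Answer: 1

Derivation:
Positions: [(0, 0), (0, 1), (0, 2), (-1, 2), (-1, 1), (-1, 0), (-2, 0), (-3, 0), (-3, 1)]
H-H contact: residue 0 @(0,0) - residue 5 @(-1, 0)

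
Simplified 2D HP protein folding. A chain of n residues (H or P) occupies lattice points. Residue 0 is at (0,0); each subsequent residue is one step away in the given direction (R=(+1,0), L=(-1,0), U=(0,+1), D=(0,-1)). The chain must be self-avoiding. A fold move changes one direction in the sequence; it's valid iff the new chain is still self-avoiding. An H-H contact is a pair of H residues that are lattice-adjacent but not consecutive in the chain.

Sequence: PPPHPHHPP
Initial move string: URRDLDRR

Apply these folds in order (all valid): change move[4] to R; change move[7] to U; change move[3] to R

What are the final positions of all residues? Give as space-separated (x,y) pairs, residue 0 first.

Answer: (0,0) (0,1) (1,1) (2,1) (3,1) (4,1) (4,0) (5,0) (5,1)

Derivation:
Initial moves: URRDLDRR
Fold: move[4]->R => URRDRDRR (positions: [(0, 0), (0, 1), (1, 1), (2, 1), (2, 0), (3, 0), (3, -1), (4, -1), (5, -1)])
Fold: move[7]->U => URRDRDRU (positions: [(0, 0), (0, 1), (1, 1), (2, 1), (2, 0), (3, 0), (3, -1), (4, -1), (4, 0)])
Fold: move[3]->R => URRRRDRU (positions: [(0, 0), (0, 1), (1, 1), (2, 1), (3, 1), (4, 1), (4, 0), (5, 0), (5, 1)])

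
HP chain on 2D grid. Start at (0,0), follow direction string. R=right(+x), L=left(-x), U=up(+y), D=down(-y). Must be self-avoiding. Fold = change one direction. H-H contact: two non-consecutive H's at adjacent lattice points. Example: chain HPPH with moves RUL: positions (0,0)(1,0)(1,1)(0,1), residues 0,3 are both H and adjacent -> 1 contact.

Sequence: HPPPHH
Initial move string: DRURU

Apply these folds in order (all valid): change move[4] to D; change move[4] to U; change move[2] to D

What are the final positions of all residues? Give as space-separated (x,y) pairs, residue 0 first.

Initial moves: DRURU
Fold: move[4]->D => DRURD (positions: [(0, 0), (0, -1), (1, -1), (1, 0), (2, 0), (2, -1)])
Fold: move[4]->U => DRURU (positions: [(0, 0), (0, -1), (1, -1), (1, 0), (2, 0), (2, 1)])
Fold: move[2]->D => DRDRU (positions: [(0, 0), (0, -1), (1, -1), (1, -2), (2, -2), (2, -1)])

Answer: (0,0) (0,-1) (1,-1) (1,-2) (2,-2) (2,-1)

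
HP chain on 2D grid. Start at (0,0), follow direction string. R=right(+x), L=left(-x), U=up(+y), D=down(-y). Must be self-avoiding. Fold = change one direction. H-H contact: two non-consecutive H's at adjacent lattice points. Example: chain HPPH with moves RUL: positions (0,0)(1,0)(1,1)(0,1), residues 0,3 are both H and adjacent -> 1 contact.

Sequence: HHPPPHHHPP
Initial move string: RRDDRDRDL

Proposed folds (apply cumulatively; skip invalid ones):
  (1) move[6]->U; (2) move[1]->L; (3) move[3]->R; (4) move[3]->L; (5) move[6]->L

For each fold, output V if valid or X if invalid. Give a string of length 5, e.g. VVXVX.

Initial: RRDDRDRDL -> [(0, 0), (1, 0), (2, 0), (2, -1), (2, -2), (3, -2), (3, -3), (4, -3), (4, -4), (3, -4)]
Fold 1: move[6]->U => RRDDRDUDL INVALID (collision), skipped
Fold 2: move[1]->L => RLDDRDRDL INVALID (collision), skipped
Fold 3: move[3]->R => RRDRRDRDL VALID
Fold 4: move[3]->L => RRDLRDRDL INVALID (collision), skipped
Fold 5: move[6]->L => RRDRRDLDL VALID

Answer: XXVXV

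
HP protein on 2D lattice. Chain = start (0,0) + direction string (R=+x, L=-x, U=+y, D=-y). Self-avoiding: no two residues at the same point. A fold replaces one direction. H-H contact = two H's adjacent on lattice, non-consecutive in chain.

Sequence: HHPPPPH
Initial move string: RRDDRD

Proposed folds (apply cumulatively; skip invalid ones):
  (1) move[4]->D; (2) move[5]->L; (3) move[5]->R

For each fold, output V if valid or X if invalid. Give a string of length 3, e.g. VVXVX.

Initial: RRDDRD -> [(0, 0), (1, 0), (2, 0), (2, -1), (2, -2), (3, -2), (3, -3)]
Fold 1: move[4]->D => RRDDDD VALID
Fold 2: move[5]->L => RRDDDL VALID
Fold 3: move[5]->R => RRDDDR VALID

Answer: VVV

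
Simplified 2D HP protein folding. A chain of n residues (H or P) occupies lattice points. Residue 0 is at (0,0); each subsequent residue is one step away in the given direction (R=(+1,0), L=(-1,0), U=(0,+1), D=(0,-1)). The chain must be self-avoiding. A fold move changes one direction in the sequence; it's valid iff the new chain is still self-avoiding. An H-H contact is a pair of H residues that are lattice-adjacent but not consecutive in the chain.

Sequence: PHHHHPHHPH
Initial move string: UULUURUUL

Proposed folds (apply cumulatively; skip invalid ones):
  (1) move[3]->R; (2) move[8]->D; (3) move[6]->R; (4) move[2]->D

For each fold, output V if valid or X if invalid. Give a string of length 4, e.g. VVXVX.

Initial: UULUURUUL -> [(0, 0), (0, 1), (0, 2), (-1, 2), (-1, 3), (-1, 4), (0, 4), (0, 5), (0, 6), (-1, 6)]
Fold 1: move[3]->R => UULRURUUL INVALID (collision), skipped
Fold 2: move[8]->D => UULUURUUD INVALID (collision), skipped
Fold 3: move[6]->R => UULUURRUL VALID
Fold 4: move[2]->D => UUDUURRUL INVALID (collision), skipped

Answer: XXVX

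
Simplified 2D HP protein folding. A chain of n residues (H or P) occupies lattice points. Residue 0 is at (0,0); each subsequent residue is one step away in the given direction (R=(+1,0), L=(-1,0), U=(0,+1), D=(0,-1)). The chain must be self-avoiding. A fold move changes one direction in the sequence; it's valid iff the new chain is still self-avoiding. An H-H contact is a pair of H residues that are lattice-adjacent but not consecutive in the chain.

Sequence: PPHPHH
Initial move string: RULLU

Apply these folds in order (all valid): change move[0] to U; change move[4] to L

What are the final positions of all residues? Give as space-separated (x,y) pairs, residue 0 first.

Answer: (0,0) (0,1) (0,2) (-1,2) (-2,2) (-3,2)

Derivation:
Initial moves: RULLU
Fold: move[0]->U => UULLU (positions: [(0, 0), (0, 1), (0, 2), (-1, 2), (-2, 2), (-2, 3)])
Fold: move[4]->L => UULLL (positions: [(0, 0), (0, 1), (0, 2), (-1, 2), (-2, 2), (-3, 2)])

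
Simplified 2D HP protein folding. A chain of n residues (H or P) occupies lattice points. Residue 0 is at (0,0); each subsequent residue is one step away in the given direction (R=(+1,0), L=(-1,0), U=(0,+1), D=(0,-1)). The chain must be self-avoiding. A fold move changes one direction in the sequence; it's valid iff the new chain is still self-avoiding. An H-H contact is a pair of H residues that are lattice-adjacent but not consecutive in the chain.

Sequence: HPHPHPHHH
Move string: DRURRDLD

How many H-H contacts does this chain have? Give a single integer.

Answer: 2

Derivation:
Positions: [(0, 0), (0, -1), (1, -1), (1, 0), (2, 0), (3, 0), (3, -1), (2, -1), (2, -2)]
H-H contact: residue 2 @(1,-1) - residue 7 @(2, -1)
H-H contact: residue 4 @(2,0) - residue 7 @(2, -1)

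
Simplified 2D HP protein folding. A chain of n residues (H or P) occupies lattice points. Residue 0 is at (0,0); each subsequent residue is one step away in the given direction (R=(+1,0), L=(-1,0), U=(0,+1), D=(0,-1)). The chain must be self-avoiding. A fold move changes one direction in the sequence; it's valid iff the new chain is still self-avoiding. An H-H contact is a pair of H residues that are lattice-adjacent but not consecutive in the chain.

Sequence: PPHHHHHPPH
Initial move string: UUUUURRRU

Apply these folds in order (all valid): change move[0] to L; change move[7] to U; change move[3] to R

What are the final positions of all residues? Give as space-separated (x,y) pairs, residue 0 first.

Initial moves: UUUUURRRU
Fold: move[0]->L => LUUUURRRU (positions: [(0, 0), (-1, 0), (-1, 1), (-1, 2), (-1, 3), (-1, 4), (0, 4), (1, 4), (2, 4), (2, 5)])
Fold: move[7]->U => LUUUURRUU (positions: [(0, 0), (-1, 0), (-1, 1), (-1, 2), (-1, 3), (-1, 4), (0, 4), (1, 4), (1, 5), (1, 6)])
Fold: move[3]->R => LUURURRUU (positions: [(0, 0), (-1, 0), (-1, 1), (-1, 2), (0, 2), (0, 3), (1, 3), (2, 3), (2, 4), (2, 5)])

Answer: (0,0) (-1,0) (-1,1) (-1,2) (0,2) (0,3) (1,3) (2,3) (2,4) (2,5)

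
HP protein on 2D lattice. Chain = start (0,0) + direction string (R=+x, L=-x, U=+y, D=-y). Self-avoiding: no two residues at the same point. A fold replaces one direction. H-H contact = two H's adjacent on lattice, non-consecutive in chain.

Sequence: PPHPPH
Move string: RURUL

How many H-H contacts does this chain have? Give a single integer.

Positions: [(0, 0), (1, 0), (1, 1), (2, 1), (2, 2), (1, 2)]
H-H contact: residue 2 @(1,1) - residue 5 @(1, 2)

Answer: 1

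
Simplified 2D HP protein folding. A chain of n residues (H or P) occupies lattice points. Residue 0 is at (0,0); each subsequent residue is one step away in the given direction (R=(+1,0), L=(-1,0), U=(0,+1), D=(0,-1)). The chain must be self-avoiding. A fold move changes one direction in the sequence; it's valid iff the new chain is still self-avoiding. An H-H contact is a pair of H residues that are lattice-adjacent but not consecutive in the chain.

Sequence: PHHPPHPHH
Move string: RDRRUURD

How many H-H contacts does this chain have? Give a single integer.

Positions: [(0, 0), (1, 0), (1, -1), (2, -1), (3, -1), (3, 0), (3, 1), (4, 1), (4, 0)]
H-H contact: residue 5 @(3,0) - residue 8 @(4, 0)

Answer: 1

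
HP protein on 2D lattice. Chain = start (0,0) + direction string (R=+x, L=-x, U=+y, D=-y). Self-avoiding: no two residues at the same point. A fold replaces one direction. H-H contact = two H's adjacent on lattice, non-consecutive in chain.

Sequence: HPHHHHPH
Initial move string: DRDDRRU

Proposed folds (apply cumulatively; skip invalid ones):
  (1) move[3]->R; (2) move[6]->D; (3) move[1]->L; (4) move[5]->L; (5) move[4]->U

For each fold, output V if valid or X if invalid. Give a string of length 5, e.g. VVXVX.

Answer: VVVXX

Derivation:
Initial: DRDDRRU -> [(0, 0), (0, -1), (1, -1), (1, -2), (1, -3), (2, -3), (3, -3), (3, -2)]
Fold 1: move[3]->R => DRDRRRU VALID
Fold 2: move[6]->D => DRDRRRD VALID
Fold 3: move[1]->L => DLDRRRD VALID
Fold 4: move[5]->L => DLDRRLD INVALID (collision), skipped
Fold 5: move[4]->U => DLDRURD INVALID (collision), skipped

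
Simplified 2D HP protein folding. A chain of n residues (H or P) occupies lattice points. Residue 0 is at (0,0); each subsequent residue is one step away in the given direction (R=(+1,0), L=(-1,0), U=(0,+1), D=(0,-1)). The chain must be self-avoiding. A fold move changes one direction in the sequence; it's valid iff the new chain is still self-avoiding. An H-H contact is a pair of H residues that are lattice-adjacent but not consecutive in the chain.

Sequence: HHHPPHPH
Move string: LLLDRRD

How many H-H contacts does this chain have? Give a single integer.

Answer: 1

Derivation:
Positions: [(0, 0), (-1, 0), (-2, 0), (-3, 0), (-3, -1), (-2, -1), (-1, -1), (-1, -2)]
H-H contact: residue 2 @(-2,0) - residue 5 @(-2, -1)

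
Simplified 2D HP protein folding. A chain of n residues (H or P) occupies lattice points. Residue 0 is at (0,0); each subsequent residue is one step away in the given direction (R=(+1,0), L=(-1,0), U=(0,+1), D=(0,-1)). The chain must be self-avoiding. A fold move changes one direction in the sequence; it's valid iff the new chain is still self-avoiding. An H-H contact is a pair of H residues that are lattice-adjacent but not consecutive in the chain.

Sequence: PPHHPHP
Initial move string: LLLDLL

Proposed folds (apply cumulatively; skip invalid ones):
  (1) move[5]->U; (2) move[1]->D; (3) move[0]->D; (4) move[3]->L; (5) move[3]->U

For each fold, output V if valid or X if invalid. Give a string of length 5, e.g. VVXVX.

Answer: VVVVV

Derivation:
Initial: LLLDLL -> [(0, 0), (-1, 0), (-2, 0), (-3, 0), (-3, -1), (-4, -1), (-5, -1)]
Fold 1: move[5]->U => LLLDLU VALID
Fold 2: move[1]->D => LDLDLU VALID
Fold 3: move[0]->D => DDLDLU VALID
Fold 4: move[3]->L => DDLLLU VALID
Fold 5: move[3]->U => DDLULU VALID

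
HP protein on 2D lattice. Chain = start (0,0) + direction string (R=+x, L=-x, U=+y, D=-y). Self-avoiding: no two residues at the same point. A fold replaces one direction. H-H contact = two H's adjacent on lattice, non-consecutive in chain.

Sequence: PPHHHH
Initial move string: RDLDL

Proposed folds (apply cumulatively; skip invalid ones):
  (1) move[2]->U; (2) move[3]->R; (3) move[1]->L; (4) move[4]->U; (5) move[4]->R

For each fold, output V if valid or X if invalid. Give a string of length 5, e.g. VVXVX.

Initial: RDLDL -> [(0, 0), (1, 0), (1, -1), (0, -1), (0, -2), (-1, -2)]
Fold 1: move[2]->U => RDUDL INVALID (collision), skipped
Fold 2: move[3]->R => RDLRL INVALID (collision), skipped
Fold 3: move[1]->L => RLLDL INVALID (collision), skipped
Fold 4: move[4]->U => RDLDU INVALID (collision), skipped
Fold 5: move[4]->R => RDLDR VALID

Answer: XXXXV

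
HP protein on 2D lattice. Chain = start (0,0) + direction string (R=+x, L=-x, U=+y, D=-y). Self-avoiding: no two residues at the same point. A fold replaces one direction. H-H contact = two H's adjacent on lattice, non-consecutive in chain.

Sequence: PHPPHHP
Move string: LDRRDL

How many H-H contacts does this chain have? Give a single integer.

Positions: [(0, 0), (-1, 0), (-1, -1), (0, -1), (1, -1), (1, -2), (0, -2)]
No H-H contacts found.

Answer: 0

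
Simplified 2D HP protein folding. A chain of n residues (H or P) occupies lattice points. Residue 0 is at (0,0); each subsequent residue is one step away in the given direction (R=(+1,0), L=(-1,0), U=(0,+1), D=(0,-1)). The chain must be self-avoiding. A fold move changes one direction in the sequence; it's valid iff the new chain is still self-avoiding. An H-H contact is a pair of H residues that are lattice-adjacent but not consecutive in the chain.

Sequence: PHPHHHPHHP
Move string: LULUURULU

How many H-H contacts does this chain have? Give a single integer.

Positions: [(0, 0), (-1, 0), (-1, 1), (-2, 1), (-2, 2), (-2, 3), (-1, 3), (-1, 4), (-2, 4), (-2, 5)]
H-H contact: residue 5 @(-2,3) - residue 8 @(-2, 4)

Answer: 1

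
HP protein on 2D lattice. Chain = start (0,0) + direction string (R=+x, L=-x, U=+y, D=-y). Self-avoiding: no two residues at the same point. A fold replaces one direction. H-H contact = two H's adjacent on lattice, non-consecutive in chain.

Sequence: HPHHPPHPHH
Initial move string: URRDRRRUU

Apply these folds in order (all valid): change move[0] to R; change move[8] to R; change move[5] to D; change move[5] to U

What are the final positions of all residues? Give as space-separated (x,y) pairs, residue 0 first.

Initial moves: URRDRRRUU
Fold: move[0]->R => RRRDRRRUU (positions: [(0, 0), (1, 0), (2, 0), (3, 0), (3, -1), (4, -1), (5, -1), (6, -1), (6, 0), (6, 1)])
Fold: move[8]->R => RRRDRRRUR (positions: [(0, 0), (1, 0), (2, 0), (3, 0), (3, -1), (4, -1), (5, -1), (6, -1), (6, 0), (7, 0)])
Fold: move[5]->D => RRRDRDRUR (positions: [(0, 0), (1, 0), (2, 0), (3, 0), (3, -1), (4, -1), (4, -2), (5, -2), (5, -1), (6, -1)])
Fold: move[5]->U => RRRDRURUR (positions: [(0, 0), (1, 0), (2, 0), (3, 0), (3, -1), (4, -1), (4, 0), (5, 0), (5, 1), (6, 1)])

Answer: (0,0) (1,0) (2,0) (3,0) (3,-1) (4,-1) (4,0) (5,0) (5,1) (6,1)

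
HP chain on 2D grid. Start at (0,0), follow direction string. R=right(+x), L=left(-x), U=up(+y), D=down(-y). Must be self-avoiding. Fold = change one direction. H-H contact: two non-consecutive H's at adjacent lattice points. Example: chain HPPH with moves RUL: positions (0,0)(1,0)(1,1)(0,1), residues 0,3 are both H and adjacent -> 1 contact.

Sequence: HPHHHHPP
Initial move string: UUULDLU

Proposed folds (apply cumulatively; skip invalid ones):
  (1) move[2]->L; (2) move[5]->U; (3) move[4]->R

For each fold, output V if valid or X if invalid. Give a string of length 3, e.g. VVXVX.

Answer: VXX

Derivation:
Initial: UUULDLU -> [(0, 0), (0, 1), (0, 2), (0, 3), (-1, 3), (-1, 2), (-2, 2), (-2, 3)]
Fold 1: move[2]->L => UULLDLU VALID
Fold 2: move[5]->U => UULLDUU INVALID (collision), skipped
Fold 3: move[4]->R => UULLRLU INVALID (collision), skipped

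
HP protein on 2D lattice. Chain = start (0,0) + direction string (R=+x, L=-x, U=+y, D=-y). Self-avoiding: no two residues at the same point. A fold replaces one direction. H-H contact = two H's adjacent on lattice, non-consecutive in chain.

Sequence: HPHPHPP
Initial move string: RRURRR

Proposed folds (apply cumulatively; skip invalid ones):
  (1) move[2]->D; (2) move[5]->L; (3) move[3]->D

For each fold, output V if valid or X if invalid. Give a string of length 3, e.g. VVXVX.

Initial: RRURRR -> [(0, 0), (1, 0), (2, 0), (2, 1), (3, 1), (4, 1), (5, 1)]
Fold 1: move[2]->D => RRDRRR VALID
Fold 2: move[5]->L => RRDRRL INVALID (collision), skipped
Fold 3: move[3]->D => RRDDRR VALID

Answer: VXV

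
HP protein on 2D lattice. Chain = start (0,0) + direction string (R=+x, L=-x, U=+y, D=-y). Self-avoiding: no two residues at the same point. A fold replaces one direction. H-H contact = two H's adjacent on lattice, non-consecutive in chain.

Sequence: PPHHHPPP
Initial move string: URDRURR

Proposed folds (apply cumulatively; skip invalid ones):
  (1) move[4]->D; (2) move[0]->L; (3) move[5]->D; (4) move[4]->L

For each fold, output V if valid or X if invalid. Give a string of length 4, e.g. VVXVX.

Initial: URDRURR -> [(0, 0), (0, 1), (1, 1), (1, 0), (2, 0), (2, 1), (3, 1), (4, 1)]
Fold 1: move[4]->D => URDRDRR VALID
Fold 2: move[0]->L => LRDRDRR INVALID (collision), skipped
Fold 3: move[5]->D => URDRDDR VALID
Fold 4: move[4]->L => URDRLDR INVALID (collision), skipped

Answer: VXVX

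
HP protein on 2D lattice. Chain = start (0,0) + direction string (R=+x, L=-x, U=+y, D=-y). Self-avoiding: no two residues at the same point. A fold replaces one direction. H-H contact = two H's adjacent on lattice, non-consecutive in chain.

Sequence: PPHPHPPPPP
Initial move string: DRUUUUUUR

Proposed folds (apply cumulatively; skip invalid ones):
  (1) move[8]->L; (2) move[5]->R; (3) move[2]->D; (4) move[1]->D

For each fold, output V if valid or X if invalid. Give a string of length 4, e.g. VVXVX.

Initial: DRUUUUUUR -> [(0, 0), (0, -1), (1, -1), (1, 0), (1, 1), (1, 2), (1, 3), (1, 4), (1, 5), (2, 5)]
Fold 1: move[8]->L => DRUUUUUUL VALID
Fold 2: move[5]->R => DRUUURUUL VALID
Fold 3: move[2]->D => DRDUURUUL INVALID (collision), skipped
Fold 4: move[1]->D => DDUUURUUL INVALID (collision), skipped

Answer: VVXX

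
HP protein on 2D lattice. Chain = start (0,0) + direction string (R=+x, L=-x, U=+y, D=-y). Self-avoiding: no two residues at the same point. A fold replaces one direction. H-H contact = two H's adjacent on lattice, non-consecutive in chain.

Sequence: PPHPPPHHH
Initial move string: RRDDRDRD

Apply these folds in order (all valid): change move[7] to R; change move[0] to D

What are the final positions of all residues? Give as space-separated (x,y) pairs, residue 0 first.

Initial moves: RRDDRDRD
Fold: move[7]->R => RRDDRDRR (positions: [(0, 0), (1, 0), (2, 0), (2, -1), (2, -2), (3, -2), (3, -3), (4, -3), (5, -3)])
Fold: move[0]->D => DRDDRDRR (positions: [(0, 0), (0, -1), (1, -1), (1, -2), (1, -3), (2, -3), (2, -4), (3, -4), (4, -4)])

Answer: (0,0) (0,-1) (1,-1) (1,-2) (1,-3) (2,-3) (2,-4) (3,-4) (4,-4)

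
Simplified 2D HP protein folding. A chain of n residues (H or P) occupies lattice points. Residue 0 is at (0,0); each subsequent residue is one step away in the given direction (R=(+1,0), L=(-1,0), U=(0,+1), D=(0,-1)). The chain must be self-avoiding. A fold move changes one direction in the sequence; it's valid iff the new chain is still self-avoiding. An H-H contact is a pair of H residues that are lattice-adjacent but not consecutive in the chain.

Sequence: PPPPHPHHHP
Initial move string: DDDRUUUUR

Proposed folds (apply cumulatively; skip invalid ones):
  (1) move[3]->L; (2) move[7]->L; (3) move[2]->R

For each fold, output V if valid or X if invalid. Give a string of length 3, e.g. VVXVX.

Answer: VXX

Derivation:
Initial: DDDRUUUUR -> [(0, 0), (0, -1), (0, -2), (0, -3), (1, -3), (1, -2), (1, -1), (1, 0), (1, 1), (2, 1)]
Fold 1: move[3]->L => DDDLUUUUR VALID
Fold 2: move[7]->L => DDDLUUULR INVALID (collision), skipped
Fold 3: move[2]->R => DDRLUUUUR INVALID (collision), skipped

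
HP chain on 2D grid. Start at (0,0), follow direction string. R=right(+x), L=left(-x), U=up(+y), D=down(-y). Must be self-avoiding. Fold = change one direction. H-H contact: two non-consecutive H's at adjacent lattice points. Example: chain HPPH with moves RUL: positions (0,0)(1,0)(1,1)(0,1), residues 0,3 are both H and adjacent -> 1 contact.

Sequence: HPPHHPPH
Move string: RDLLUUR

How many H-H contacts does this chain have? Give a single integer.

Positions: [(0, 0), (1, 0), (1, -1), (0, -1), (-1, -1), (-1, 0), (-1, 1), (0, 1)]
H-H contact: residue 0 @(0,0) - residue 7 @(0, 1)
H-H contact: residue 0 @(0,0) - residue 3 @(0, -1)

Answer: 2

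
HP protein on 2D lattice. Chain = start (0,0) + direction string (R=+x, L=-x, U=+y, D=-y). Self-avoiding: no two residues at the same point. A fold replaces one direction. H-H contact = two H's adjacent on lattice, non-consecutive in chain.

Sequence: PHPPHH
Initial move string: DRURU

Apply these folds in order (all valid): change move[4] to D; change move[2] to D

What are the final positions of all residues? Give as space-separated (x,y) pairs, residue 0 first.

Initial moves: DRURU
Fold: move[4]->D => DRURD (positions: [(0, 0), (0, -1), (1, -1), (1, 0), (2, 0), (2, -1)])
Fold: move[2]->D => DRDRD (positions: [(0, 0), (0, -1), (1, -1), (1, -2), (2, -2), (2, -3)])

Answer: (0,0) (0,-1) (1,-1) (1,-2) (2,-2) (2,-3)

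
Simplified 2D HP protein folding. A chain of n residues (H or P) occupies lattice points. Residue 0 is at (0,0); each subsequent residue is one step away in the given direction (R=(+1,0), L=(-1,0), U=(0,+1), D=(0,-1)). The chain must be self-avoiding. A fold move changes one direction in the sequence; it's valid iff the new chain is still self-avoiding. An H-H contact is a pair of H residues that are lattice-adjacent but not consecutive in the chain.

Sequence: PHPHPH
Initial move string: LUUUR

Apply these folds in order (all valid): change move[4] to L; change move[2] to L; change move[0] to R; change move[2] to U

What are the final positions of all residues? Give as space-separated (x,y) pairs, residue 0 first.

Initial moves: LUUUR
Fold: move[4]->L => LUUUL (positions: [(0, 0), (-1, 0), (-1, 1), (-1, 2), (-1, 3), (-2, 3)])
Fold: move[2]->L => LULUL (positions: [(0, 0), (-1, 0), (-1, 1), (-2, 1), (-2, 2), (-3, 2)])
Fold: move[0]->R => RULUL (positions: [(0, 0), (1, 0), (1, 1), (0, 1), (0, 2), (-1, 2)])
Fold: move[2]->U => RUUUL (positions: [(0, 0), (1, 0), (1, 1), (1, 2), (1, 3), (0, 3)])

Answer: (0,0) (1,0) (1,1) (1,2) (1,3) (0,3)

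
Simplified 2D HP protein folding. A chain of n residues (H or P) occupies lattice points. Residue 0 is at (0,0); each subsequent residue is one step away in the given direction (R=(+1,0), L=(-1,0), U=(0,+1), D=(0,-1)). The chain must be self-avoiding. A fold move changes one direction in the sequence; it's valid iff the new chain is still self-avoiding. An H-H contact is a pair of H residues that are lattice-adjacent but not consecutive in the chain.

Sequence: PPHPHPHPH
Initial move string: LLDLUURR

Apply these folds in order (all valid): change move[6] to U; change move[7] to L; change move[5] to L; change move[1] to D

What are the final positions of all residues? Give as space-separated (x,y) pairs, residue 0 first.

Initial moves: LLDLUURR
Fold: move[6]->U => LLDLUUUR (positions: [(0, 0), (-1, 0), (-2, 0), (-2, -1), (-3, -1), (-3, 0), (-3, 1), (-3, 2), (-2, 2)])
Fold: move[7]->L => LLDLUUUL (positions: [(0, 0), (-1, 0), (-2, 0), (-2, -1), (-3, -1), (-3, 0), (-3, 1), (-3, 2), (-4, 2)])
Fold: move[5]->L => LLDLULUL (positions: [(0, 0), (-1, 0), (-2, 0), (-2, -1), (-3, -1), (-3, 0), (-4, 0), (-4, 1), (-5, 1)])
Fold: move[1]->D => LDDLULUL (positions: [(0, 0), (-1, 0), (-1, -1), (-1, -2), (-2, -2), (-2, -1), (-3, -1), (-3, 0), (-4, 0)])

Answer: (0,0) (-1,0) (-1,-1) (-1,-2) (-2,-2) (-2,-1) (-3,-1) (-3,0) (-4,0)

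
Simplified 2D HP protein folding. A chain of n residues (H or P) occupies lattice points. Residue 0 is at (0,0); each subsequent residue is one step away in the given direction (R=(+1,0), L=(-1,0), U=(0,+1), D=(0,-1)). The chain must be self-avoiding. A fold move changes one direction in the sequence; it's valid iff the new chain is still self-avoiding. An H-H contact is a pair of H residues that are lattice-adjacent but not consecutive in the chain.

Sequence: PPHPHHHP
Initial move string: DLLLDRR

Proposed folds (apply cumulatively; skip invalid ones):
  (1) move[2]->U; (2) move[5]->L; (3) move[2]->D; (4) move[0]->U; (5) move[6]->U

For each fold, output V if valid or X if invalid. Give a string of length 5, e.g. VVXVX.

Initial: DLLLDRR -> [(0, 0), (0, -1), (-1, -1), (-2, -1), (-3, -1), (-3, -2), (-2, -2), (-1, -2)]
Fold 1: move[2]->U => DLULDRR INVALID (collision), skipped
Fold 2: move[5]->L => DLLLDLR INVALID (collision), skipped
Fold 3: move[2]->D => DLDLDRR VALID
Fold 4: move[0]->U => ULDLDRR VALID
Fold 5: move[6]->U => ULDLDRU INVALID (collision), skipped

Answer: XXVVX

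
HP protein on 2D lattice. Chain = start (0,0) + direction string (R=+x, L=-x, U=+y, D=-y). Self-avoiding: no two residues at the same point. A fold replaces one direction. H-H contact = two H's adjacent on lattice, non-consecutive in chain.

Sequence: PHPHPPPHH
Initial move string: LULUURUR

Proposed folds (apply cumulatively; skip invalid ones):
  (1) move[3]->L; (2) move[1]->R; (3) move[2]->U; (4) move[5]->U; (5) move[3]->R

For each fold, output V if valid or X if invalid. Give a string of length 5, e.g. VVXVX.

Answer: VXVVV

Derivation:
Initial: LULUURUR -> [(0, 0), (-1, 0), (-1, 1), (-2, 1), (-2, 2), (-2, 3), (-1, 3), (-1, 4), (0, 4)]
Fold 1: move[3]->L => LULLURUR VALID
Fold 2: move[1]->R => LRLLURUR INVALID (collision), skipped
Fold 3: move[2]->U => LUULURUR VALID
Fold 4: move[5]->U => LUULUUUR VALID
Fold 5: move[3]->R => LUURUUUR VALID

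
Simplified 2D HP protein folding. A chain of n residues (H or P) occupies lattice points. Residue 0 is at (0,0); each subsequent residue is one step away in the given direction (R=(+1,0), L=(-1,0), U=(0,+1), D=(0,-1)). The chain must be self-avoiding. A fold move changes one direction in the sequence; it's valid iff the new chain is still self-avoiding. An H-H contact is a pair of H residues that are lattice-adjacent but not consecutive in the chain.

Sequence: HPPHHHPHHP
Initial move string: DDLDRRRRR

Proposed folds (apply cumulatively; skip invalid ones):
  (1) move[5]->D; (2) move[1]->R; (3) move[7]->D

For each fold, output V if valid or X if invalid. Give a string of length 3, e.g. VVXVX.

Answer: VXV

Derivation:
Initial: DDLDRRRRR -> [(0, 0), (0, -1), (0, -2), (-1, -2), (-1, -3), (0, -3), (1, -3), (2, -3), (3, -3), (4, -3)]
Fold 1: move[5]->D => DDLDRDRRR VALID
Fold 2: move[1]->R => DRLDRDRRR INVALID (collision), skipped
Fold 3: move[7]->D => DDLDRDRDR VALID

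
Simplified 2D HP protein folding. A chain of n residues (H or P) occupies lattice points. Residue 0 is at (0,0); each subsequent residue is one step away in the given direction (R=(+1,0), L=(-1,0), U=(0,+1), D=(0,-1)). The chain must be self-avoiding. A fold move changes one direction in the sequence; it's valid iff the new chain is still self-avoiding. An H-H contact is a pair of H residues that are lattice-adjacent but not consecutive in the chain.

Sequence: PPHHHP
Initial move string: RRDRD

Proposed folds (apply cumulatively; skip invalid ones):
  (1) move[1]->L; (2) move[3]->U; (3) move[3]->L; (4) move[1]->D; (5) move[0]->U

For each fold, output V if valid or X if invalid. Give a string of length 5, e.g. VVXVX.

Initial: RRDRD -> [(0, 0), (1, 0), (2, 0), (2, -1), (3, -1), (3, -2)]
Fold 1: move[1]->L => RLDRD INVALID (collision), skipped
Fold 2: move[3]->U => RRDUD INVALID (collision), skipped
Fold 3: move[3]->L => RRDLD VALID
Fold 4: move[1]->D => RDDLD VALID
Fold 5: move[0]->U => UDDLD INVALID (collision), skipped

Answer: XXVVX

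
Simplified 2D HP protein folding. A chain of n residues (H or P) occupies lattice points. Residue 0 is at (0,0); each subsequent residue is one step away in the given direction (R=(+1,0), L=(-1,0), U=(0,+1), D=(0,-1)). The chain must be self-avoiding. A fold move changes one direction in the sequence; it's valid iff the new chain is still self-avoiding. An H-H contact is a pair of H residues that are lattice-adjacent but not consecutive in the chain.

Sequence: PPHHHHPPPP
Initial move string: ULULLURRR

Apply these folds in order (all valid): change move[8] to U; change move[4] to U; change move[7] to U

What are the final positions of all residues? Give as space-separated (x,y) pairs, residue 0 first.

Answer: (0,0) (0,1) (-1,1) (-1,2) (-2,2) (-2,3) (-2,4) (-1,4) (-1,5) (-1,6)

Derivation:
Initial moves: ULULLURRR
Fold: move[8]->U => ULULLURRU (positions: [(0, 0), (0, 1), (-1, 1), (-1, 2), (-2, 2), (-3, 2), (-3, 3), (-2, 3), (-1, 3), (-1, 4)])
Fold: move[4]->U => ULULUURRU (positions: [(0, 0), (0, 1), (-1, 1), (-1, 2), (-2, 2), (-2, 3), (-2, 4), (-1, 4), (0, 4), (0, 5)])
Fold: move[7]->U => ULULUURUU (positions: [(0, 0), (0, 1), (-1, 1), (-1, 2), (-2, 2), (-2, 3), (-2, 4), (-1, 4), (-1, 5), (-1, 6)])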